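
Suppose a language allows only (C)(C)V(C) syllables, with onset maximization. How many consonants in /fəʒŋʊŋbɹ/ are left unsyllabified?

The consonants /b/, /ɹ/ cannot be parsed into a legal (C)(C)V(C) syllable (at most one coda consonant is licensed; onsets may contain at most 2 consonants).

2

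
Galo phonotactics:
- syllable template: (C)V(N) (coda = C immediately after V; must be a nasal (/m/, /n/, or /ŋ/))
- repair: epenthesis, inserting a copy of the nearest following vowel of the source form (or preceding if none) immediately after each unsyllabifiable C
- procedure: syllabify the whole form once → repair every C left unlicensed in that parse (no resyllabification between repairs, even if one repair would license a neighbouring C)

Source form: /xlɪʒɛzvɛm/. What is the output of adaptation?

xɪlɪʒɛzɛvɛm

Under (C)V(N), the unsyllabifiable consonants are /x/, /z/ (only a nasal (/m/, /n/, or /ŋ/) is licensed in coda position; onsets are limited to one consonant).
Inserting the epenthetic vowel yields /x/ → /xɪ/, /z/ → /zɛ/.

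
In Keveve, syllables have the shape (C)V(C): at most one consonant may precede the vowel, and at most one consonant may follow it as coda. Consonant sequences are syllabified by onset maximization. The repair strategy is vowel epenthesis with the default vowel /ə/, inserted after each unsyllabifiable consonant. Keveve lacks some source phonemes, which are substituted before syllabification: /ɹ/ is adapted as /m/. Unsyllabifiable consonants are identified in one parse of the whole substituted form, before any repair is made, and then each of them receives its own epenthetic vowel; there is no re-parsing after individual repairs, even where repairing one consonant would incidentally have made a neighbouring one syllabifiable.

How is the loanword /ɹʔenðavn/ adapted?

məʔenðavnə

Substitution: /ɹ/ → /m/, giving /mʔenðavn/.
The consonants /m/, /n/ cannot be parsed into a legal (C)V(C) syllable (at most one coda consonant is licensed; onsets are limited to one consonant).
Epenthesis after each stranded consonant: /m/ → /mə/, /n/ → /nə/.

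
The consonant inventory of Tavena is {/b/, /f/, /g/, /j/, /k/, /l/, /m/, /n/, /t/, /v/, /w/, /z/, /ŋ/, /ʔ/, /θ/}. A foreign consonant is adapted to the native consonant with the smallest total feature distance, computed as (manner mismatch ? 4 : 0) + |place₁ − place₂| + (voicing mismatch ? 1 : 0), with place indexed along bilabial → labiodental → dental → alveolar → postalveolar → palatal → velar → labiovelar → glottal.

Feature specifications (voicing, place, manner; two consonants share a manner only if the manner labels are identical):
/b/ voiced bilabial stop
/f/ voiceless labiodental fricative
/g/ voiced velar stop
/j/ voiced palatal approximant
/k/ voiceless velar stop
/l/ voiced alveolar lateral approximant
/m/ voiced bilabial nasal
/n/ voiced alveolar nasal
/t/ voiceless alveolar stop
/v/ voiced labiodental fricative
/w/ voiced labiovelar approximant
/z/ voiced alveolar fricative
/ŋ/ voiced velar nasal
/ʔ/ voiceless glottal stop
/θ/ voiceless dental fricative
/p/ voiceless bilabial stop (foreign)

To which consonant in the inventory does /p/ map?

/b/ is closest: same manner (stop), place distance 0 (bilabial→bilabial), voicing differs (+1); total 1. Next closest is /t/ at distance 3.

b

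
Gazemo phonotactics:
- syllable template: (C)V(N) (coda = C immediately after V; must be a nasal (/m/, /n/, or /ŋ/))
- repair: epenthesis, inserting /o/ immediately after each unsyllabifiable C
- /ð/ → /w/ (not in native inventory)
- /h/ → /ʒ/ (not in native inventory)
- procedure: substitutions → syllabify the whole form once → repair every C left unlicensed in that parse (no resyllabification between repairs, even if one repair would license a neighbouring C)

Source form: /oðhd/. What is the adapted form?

owoʒodo

Substitution: /ð/ → /w/, /h/ → /ʒ/, giving /owʒd/.
Syllabifying with onset maximization leaves /w/, /ʒ/, /d/ stranded (only a nasal (/m/, /n/, or /ŋ/) is licensed in coda position; onsets are limited to one consonant).
Each unlicensed consonant becomes the onset of a new syllable: /w/ → /wo/, /ʒ/ → /ʒo/, /d/ → /do/.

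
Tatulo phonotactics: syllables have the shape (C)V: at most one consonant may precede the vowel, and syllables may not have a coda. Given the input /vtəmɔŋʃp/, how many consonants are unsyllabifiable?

4

Syllabifying with onset maximization leaves /v/, /ŋ/, /ʃ/, /p/ stranded (no codas are permitted; onsets are limited to one consonant).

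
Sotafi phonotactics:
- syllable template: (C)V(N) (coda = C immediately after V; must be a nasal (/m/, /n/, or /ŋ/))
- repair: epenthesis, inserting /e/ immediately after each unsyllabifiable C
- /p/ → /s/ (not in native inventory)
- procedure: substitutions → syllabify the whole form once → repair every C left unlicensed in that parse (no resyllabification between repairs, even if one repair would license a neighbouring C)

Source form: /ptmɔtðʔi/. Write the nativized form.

setemɔteðeʔi

Substitution: /p/ → /s/, giving /stmɔtðʔi/.
Under (C)V(N), the unsyllabifiable consonants are /s/, /t/, /t/, /ð/ (only a nasal (/m/, /n/, or /ŋ/) is licensed in coda position; onsets are limited to one consonant).
Epenthesis after each stranded consonant: /s/ → /se/, /t/ → /te/, /t/ → /te/, /ð/ → /ðe/.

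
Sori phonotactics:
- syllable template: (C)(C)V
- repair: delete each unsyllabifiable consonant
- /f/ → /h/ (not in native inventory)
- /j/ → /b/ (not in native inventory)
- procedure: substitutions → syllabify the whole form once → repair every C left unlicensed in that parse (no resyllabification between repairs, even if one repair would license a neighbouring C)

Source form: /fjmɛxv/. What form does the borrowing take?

Substitution: /f/ → /h/, /j/ → /b/, giving /hbmɛxv/.
The consonants /h/, /x/, /v/ cannot be parsed into a legal (C)(C)V syllable (no codas are permitted; onsets may contain at most 2 consonants).
Each unlicensed consonant is deleted: /h/, /x/, /v/.

bmɛ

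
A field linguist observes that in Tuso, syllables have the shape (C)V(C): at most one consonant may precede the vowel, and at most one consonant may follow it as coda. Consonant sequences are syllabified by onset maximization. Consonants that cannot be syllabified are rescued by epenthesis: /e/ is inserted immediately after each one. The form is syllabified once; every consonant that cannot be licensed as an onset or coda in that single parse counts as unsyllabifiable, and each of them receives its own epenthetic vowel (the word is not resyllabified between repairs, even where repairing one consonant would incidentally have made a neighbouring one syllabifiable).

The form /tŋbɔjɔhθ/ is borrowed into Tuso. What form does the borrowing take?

teŋebɔjɔhθe

Syllabifying with onset maximization leaves /t/, /ŋ/, /θ/ stranded (at most one coda consonant is licensed; onsets are limited to one consonant).
Inserting the epenthetic vowel yields /t/ → /te/, /ŋ/ → /ŋe/, /θ/ → /θe/.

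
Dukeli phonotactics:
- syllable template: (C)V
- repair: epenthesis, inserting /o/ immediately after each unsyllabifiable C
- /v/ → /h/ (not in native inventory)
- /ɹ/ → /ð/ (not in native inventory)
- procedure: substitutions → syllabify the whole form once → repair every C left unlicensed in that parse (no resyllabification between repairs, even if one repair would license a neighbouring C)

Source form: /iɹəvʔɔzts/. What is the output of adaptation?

iðəhoʔɔzotoso

Substitution: /ɹ/ → /ð/, /v/ → /h/, giving /iðəhʔɔzts/.
The consonants /h/, /z/, /t/, /s/ cannot be parsed into a legal (C)V syllable (no codas are permitted; onsets are limited to one consonant).
Epenthesis after each stranded consonant: /h/ → /ho/, /z/ → /zo/, /t/ → /to/, /s/ → /so/.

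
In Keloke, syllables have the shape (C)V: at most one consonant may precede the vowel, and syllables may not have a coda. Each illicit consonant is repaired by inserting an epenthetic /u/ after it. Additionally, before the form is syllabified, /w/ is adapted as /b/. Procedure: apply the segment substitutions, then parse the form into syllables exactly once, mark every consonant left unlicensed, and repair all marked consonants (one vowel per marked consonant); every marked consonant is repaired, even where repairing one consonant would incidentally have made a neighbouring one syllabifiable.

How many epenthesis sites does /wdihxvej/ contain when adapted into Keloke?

4

After substitution the input is /bdihxvej/.
The unsyllabifiable consonants are /b/, /h/, /x/, /j/; each receives one epenthetic vowel.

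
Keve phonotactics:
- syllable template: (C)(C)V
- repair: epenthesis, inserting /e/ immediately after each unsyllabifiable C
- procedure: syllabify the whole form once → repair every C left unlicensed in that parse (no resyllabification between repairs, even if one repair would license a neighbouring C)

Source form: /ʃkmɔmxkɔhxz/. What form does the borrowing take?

ʃekmɔmexkɔhexeze

Syllabifying with onset maximization leaves /ʃ/, /m/, /h/, /x/, /z/ stranded (no codas are permitted; onsets may contain at most 2 consonants).
Inserting the epenthetic vowel yields /ʃ/ → /ʃe/, /m/ → /me/, /h/ → /he/, /x/ → /xe/, /z/ → /ze/.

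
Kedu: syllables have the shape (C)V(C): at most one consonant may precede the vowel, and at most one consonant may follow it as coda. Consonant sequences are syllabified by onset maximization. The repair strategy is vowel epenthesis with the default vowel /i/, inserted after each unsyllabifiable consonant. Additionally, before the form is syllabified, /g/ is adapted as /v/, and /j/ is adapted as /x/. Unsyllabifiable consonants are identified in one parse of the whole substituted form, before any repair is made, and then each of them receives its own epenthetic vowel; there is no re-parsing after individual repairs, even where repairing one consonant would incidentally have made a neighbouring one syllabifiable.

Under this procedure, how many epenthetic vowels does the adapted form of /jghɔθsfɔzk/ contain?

After substitution the input is /xvhɔθsfɔzk/.
The unsyllabifiable consonants are /x/, /v/, /s/, /k/; each receives one epenthetic vowel.

4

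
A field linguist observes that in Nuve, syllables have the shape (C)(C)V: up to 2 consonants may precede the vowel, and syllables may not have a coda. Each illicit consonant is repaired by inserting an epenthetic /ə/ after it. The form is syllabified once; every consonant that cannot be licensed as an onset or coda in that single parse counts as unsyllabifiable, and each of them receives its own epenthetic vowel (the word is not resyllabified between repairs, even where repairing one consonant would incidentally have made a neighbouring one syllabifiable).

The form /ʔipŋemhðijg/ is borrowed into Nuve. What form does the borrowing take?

Under (C)(C)V, the unsyllabifiable consonants are /m/, /j/, /g/ (no codas are permitted; onsets may contain at most 2 consonants).
Inserting the epenthetic vowel yields /m/ → /mə/, /j/ → /jə/, /g/ → /gə/.

ʔipŋeməhðijəgə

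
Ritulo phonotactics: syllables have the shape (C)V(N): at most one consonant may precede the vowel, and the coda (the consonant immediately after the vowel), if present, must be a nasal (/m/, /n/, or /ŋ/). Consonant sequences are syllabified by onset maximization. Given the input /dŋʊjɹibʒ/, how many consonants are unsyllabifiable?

Syllabifying with onset maximization leaves /d/, /j/, /b/, /ʒ/ stranded (only a nasal (/m/, /n/, or /ŋ/) is licensed in coda position; onsets are limited to one consonant).

4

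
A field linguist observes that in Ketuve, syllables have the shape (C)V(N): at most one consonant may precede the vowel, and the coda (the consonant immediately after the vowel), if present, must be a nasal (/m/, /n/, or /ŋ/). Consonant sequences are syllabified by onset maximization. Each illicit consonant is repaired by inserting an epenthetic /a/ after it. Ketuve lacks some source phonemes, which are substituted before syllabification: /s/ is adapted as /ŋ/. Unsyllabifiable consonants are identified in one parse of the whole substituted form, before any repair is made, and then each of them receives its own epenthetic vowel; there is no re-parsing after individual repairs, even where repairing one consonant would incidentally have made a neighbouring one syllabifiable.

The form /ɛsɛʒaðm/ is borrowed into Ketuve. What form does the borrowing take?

Substitution: /s/ → /ŋ/, giving /ɛŋɛʒaðm/.
Under (C)V(N), the unsyllabifiable consonants are /ð/, /m/ (only a nasal (/m/, /n/, or /ŋ/) is licensed in coda position; onsets are limited to one consonant).
Each unlicensed consonant becomes the onset of a new syllable: /ð/ → /ða/, /m/ → /ma/.

ɛŋɛʒaðama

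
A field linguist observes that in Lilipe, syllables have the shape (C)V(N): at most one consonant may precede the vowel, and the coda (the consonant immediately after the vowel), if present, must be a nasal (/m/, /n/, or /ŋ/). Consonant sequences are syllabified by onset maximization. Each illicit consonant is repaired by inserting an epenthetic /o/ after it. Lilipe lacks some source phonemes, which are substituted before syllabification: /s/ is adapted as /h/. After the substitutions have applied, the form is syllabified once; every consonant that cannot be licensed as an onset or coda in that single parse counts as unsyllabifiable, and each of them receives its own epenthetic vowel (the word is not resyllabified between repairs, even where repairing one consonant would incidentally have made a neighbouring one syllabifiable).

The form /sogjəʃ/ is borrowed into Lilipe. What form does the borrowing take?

hogojəʃo

Substitution: /s/ → /h/, giving /hogjəʃ/.
Under (C)V(N), the unsyllabifiable consonants are /g/, /ʃ/ (only a nasal (/m/, /n/, or /ŋ/) is licensed in coda position; onsets are limited to one consonant).
Inserting the epenthetic vowel yields /g/ → /go/, /ʃ/ → /ʃo/.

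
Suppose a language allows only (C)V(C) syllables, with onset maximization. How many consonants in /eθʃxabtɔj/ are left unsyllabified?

1

Under (C)V(C), the unsyllabifiable consonants are /ʃ/ (at most one coda consonant is licensed; onsets are limited to one consonant).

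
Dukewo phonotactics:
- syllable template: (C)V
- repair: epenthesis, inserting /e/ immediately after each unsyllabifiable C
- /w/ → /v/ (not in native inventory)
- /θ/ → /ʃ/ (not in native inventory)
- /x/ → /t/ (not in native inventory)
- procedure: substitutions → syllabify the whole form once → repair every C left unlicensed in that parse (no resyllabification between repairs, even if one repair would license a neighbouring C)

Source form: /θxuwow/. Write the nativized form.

Substitution: /θ/ → /ʃ/, /x/ → /t/, /w/ → /v/, giving /ʃtuvov/.
Under (C)V, the unsyllabifiable consonants are /ʃ/, /v/ (no codas are permitted; onsets are limited to one consonant).
Inserting the epenthetic vowel yields /ʃ/ → /ʃe/, /v/ → /ve/.

ʃetuvove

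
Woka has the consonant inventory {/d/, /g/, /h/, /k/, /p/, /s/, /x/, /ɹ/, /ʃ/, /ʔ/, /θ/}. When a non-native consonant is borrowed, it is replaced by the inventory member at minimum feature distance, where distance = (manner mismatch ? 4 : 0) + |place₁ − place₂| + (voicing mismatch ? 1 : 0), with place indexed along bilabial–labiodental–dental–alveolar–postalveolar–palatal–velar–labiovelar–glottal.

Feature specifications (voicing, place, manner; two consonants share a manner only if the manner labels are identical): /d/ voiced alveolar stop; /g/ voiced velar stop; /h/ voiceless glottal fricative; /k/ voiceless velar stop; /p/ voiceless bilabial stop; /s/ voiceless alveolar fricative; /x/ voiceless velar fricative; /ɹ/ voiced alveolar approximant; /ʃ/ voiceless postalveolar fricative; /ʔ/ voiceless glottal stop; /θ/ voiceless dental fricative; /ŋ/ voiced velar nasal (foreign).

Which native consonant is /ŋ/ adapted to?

/g/ is closest: manner differs (nasal→stop, +4), place distance 0 (velar→velar), same voicing; total 4. Next closest is /k/ at distance 5.

g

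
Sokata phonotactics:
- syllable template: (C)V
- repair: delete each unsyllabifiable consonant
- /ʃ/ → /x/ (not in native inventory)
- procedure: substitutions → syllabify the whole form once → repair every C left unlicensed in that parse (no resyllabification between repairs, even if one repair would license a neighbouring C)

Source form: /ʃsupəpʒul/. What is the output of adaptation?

Substitution: /ʃ/ → /x/, giving /xsupəpʒul/.
Syllabifying with onset maximization leaves /x/, /p/, /l/ stranded (no codas are permitted; onsets are limited to one consonant).
Deleting the stranded consonants removes /x/, /p/, /l/.

supəʒu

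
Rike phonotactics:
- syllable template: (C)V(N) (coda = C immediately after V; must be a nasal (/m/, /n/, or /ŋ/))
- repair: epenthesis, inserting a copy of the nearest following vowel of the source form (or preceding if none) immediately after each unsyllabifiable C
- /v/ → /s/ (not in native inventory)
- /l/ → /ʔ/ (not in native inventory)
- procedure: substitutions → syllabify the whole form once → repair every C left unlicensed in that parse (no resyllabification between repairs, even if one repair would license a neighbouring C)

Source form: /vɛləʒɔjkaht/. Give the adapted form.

sɛʔəʒɔjakahata

Substitution: /v/ → /s/, /l/ → /ʔ/, giving /sɛʔəʒɔjkaht/.
Syllabifying with onset maximization leaves /j/, /h/, /t/ stranded (only a nasal (/m/, /n/, or /ŋ/) is licensed in coda position; onsets are limited to one consonant).
Inserting the epenthetic vowel yields /j/ → /ja/, /h/ → /ha/, /t/ → /ta/.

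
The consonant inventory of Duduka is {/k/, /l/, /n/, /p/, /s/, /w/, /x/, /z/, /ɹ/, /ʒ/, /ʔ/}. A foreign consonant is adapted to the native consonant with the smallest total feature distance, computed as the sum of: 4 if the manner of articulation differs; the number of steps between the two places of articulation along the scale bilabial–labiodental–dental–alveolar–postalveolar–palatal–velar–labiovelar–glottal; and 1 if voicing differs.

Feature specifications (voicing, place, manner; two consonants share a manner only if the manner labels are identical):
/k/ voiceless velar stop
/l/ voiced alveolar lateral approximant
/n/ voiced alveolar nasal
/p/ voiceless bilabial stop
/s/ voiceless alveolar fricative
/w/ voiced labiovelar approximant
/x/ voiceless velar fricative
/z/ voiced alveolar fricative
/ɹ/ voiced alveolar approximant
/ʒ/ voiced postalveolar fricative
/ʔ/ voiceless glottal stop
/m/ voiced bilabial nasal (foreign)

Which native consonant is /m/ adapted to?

n

/n/ is closest: same manner (nasal), place distance 3 (bilabial→alveolar), same voicing; total 3. Next closest is /p/ at distance 5.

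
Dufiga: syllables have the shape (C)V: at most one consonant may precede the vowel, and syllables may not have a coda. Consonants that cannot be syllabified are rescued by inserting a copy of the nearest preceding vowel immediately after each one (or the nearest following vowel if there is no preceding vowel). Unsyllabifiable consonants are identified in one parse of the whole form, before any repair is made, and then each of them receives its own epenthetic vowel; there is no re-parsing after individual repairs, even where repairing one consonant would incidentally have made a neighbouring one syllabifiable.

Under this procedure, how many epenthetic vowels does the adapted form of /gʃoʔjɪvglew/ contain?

5

The unsyllabifiable consonants are /g/, /ʔ/, /v/, /g/, /w/; each receives one epenthetic vowel.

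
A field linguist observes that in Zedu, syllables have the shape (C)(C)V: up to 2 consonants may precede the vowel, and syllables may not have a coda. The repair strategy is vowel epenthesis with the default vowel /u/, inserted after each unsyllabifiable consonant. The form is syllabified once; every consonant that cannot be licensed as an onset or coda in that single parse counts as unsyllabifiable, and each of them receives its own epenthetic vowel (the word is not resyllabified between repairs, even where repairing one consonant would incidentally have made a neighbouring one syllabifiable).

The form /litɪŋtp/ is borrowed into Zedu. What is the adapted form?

Syllabifying with onset maximization leaves /ŋ/, /t/, /p/ stranded (no codas are permitted; onsets may contain at most 2 consonants).
Inserting the epenthetic vowel yields /ŋ/ → /ŋu/, /t/ → /tu/, /p/ → /pu/.

litɪŋutupu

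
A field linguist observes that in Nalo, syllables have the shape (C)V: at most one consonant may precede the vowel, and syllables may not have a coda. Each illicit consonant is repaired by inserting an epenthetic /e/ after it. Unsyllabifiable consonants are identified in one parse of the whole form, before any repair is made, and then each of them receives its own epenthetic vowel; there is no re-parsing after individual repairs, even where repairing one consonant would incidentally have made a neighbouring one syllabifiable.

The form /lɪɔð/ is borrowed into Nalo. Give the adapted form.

Syllabifying with onset maximization leaves /ð/ stranded (no codas are permitted; onsets are limited to one consonant).
Inserting the epenthetic vowel yields /ð/ → /ðe/.

lɪɔðe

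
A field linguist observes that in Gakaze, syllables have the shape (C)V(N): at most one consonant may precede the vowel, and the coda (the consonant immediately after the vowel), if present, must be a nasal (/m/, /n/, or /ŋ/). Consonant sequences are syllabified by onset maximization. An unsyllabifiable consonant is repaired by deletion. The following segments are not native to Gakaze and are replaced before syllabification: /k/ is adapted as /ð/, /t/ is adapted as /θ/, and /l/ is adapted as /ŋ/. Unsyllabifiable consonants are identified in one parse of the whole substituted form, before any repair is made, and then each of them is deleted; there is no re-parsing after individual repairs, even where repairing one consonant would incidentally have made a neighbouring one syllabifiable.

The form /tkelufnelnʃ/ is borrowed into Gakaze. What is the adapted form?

ðeŋuneŋ

Substitution: /t/ → /θ/, /k/ → /ð/, /l/ → /ŋ/, giving /θðeŋufneŋnʃ/.
The consonants /θ/, /f/, /n/, /ʃ/ cannot be parsed into a legal (C)V(N) syllable (only a nasal (/m/, /n/, or /ŋ/) is licensed in coda position; onsets are limited to one consonant).
Each unlicensed consonant is deleted: /θ/, /f/, /n/, /ʃ/.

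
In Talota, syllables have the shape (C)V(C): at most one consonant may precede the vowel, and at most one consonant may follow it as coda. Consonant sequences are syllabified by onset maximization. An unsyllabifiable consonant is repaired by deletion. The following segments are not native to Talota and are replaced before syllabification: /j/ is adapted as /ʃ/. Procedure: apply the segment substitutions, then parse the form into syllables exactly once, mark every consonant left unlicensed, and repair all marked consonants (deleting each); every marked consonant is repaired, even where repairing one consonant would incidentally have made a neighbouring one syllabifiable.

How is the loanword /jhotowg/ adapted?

hotow

Substitution: /j/ → /ʃ/, giving /ʃhotowg/.
Under (C)V(C), the unsyllabifiable consonants are /ʃ/, /g/ (at most one coda consonant is licensed; onsets are limited to one consonant).
Each unlicensed consonant is deleted: /ʃ/, /g/.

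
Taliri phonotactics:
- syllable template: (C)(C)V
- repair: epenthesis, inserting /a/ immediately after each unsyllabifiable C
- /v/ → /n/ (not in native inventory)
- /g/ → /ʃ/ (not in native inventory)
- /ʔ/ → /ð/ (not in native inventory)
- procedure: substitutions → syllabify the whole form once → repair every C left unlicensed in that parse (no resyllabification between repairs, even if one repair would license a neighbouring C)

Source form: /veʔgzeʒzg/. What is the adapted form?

Substitution: /v/ → /n/, /ʔ/ → /ð/, /g/ → /ʃ/, giving /neðʃzeʒzʃ/.
The consonants /ð/, /ʒ/, /z/, /ʃ/ cannot be parsed into a legal (C)(C)V syllable (no codas are permitted; onsets may contain at most 2 consonants).
Epenthesis after each stranded consonant: /ð/ → /ða/, /ʒ/ → /ʒa/, /z/ → /za/, /ʃ/ → /ʃa/.

neðaʃzeʒazaʃa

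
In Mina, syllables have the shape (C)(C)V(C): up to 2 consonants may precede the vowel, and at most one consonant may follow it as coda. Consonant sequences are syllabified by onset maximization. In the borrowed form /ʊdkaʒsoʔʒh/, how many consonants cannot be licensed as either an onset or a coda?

2

The consonants /ʒ/, /h/ cannot be parsed into a legal (C)(C)V(C) syllable (at most one coda consonant is licensed; onsets may contain at most 2 consonants).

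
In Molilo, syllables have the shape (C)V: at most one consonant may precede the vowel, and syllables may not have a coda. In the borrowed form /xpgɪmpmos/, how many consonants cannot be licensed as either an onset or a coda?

5

The consonants /x/, /p/, /m/, /p/, /s/ cannot be parsed into a legal (C)V syllable (no codas are permitted; onsets are limited to one consonant).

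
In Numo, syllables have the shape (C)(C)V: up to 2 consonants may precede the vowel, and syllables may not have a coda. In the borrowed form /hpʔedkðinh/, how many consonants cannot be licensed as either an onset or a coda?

4

The consonants /h/, /d/, /n/, /h/ cannot be parsed into a legal (C)(C)V syllable (no codas are permitted; onsets may contain at most 2 consonants).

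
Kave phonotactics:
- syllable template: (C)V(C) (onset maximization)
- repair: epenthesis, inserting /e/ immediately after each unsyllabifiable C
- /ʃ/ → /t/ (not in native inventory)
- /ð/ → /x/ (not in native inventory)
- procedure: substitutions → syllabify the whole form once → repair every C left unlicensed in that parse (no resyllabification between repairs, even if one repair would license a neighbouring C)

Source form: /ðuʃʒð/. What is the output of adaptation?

Substitution: /ð/ → /x/, /ʃ/ → /t/, giving /xutʒx/.
Under (C)V(C), the unsyllabifiable consonants are /ʒ/, /x/ (at most one coda consonant is licensed; onsets are limited to one consonant).
Inserting the epenthetic vowel yields /ʒ/ → /ʒe/, /x/ → /xe/.

xutʒexe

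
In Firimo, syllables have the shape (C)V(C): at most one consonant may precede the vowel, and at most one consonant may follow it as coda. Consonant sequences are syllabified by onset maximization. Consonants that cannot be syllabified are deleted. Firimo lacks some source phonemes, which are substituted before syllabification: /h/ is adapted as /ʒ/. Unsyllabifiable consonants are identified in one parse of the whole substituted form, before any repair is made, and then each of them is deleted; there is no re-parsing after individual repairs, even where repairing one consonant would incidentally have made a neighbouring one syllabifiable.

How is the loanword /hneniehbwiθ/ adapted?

nenieʒwiθ

Substitution: /h/ → /ʒ/, giving /ʒnenieʒbwiθ/.
Syllabifying with onset maximization leaves /ʒ/, /b/ stranded (at most one coda consonant is licensed; onsets are limited to one consonant).
Each unlicensed consonant is deleted: /ʒ/, /b/.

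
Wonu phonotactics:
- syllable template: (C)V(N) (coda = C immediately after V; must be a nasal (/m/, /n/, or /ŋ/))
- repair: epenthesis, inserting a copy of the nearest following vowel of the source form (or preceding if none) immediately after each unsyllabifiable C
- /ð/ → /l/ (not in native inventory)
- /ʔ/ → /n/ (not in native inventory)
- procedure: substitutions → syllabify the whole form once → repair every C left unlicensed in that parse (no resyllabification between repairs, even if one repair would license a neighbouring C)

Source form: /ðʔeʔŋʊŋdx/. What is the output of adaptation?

lenenŋʊŋdʊxʊ

Substitution: /ð/ → /l/, /ʔ/ → /n/, giving /lnenŋʊŋdx/.
The consonants /l/, /d/, /x/ cannot be parsed into a legal (C)V(N) syllable (only a nasal (/m/, /n/, or /ŋ/) is licensed in coda position; onsets are limited to one consonant).
Inserting the epenthetic vowel yields /l/ → /le/, /d/ → /dʊ/, /x/ → /xʊ/.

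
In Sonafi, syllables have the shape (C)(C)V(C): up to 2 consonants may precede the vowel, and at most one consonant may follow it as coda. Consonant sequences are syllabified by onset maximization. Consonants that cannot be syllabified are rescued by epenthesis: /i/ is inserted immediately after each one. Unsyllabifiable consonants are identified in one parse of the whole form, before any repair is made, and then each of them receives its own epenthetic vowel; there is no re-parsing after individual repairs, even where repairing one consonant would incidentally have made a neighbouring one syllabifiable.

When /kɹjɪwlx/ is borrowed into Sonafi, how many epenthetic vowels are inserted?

3

The unsyllabifiable consonants are /k/, /l/, /x/; each receives one epenthetic vowel.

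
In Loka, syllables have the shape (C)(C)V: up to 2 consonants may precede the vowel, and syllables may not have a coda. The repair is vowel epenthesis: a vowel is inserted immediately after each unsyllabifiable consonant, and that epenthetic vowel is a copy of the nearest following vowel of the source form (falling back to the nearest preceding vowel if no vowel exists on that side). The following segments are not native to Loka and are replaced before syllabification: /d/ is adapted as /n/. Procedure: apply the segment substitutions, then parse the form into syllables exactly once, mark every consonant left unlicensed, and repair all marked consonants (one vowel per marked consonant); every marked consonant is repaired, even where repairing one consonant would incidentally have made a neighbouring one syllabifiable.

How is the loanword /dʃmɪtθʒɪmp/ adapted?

Substitution: /d/ → /n/, giving /nʃmɪtθʒɪmp/.
Syllabifying with onset maximization leaves /n/, /t/, /m/, /p/ stranded (no codas are permitted; onsets may contain at most 2 consonants).
Inserting the epenthetic vowel yields /n/ → /nɪ/, /t/ → /tɪ/, /m/ → /mɪ/, /p/ → /pɪ/.

nɪʃmɪtɪθʒɪmɪpɪ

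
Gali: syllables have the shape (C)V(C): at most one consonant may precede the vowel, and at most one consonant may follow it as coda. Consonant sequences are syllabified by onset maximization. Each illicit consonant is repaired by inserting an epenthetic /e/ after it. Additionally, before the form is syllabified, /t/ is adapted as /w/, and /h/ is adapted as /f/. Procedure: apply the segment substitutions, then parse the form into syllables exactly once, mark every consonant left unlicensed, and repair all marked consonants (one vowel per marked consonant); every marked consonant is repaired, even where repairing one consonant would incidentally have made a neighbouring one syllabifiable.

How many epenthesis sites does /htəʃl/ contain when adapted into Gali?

2

After substitution the input is /fwəʃl/.
The unsyllabifiable consonants are /f/, /l/; each receives one epenthetic vowel.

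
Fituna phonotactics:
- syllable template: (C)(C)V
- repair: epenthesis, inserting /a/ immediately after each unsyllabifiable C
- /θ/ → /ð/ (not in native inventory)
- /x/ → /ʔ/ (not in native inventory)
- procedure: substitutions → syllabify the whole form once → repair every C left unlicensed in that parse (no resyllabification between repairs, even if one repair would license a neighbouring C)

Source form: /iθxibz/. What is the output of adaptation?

Substitution: /θ/ → /ð/, /x/ → /ʔ/, giving /iðʔibz/.
Syllabifying with onset maximization leaves /b/, /z/ stranded (no codas are permitted; onsets may contain at most 2 consonants).
Inserting the epenthetic vowel yields /b/ → /ba/, /z/ → /za/.

iðʔibaza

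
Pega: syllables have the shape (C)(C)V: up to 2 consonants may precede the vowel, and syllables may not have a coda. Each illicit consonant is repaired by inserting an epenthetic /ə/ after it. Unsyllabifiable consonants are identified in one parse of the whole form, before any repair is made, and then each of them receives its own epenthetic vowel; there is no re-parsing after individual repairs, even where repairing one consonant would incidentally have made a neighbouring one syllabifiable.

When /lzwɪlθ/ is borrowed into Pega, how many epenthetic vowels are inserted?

3

The unsyllabifiable consonants are /l/, /l/, /θ/; each receives one epenthetic vowel.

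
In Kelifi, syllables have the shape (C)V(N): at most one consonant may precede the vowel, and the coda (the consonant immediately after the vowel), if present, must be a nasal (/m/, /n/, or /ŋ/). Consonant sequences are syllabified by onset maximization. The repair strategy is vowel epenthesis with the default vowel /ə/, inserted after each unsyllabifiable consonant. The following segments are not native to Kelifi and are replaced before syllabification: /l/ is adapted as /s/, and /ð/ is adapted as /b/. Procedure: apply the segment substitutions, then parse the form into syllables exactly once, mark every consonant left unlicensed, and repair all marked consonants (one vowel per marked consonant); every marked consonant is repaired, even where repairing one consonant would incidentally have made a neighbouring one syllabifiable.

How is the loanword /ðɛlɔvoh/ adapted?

bɛsɔvohə

Substitution: /ð/ → /b/, /l/ → /s/, giving /bɛsɔvoh/.
Syllabifying with onset maximization leaves /h/ stranded (only a nasal (/m/, /n/, or /ŋ/) is licensed in coda position; onsets are limited to one consonant).
Each unlicensed consonant becomes the onset of a new syllable: /h/ → /hə/.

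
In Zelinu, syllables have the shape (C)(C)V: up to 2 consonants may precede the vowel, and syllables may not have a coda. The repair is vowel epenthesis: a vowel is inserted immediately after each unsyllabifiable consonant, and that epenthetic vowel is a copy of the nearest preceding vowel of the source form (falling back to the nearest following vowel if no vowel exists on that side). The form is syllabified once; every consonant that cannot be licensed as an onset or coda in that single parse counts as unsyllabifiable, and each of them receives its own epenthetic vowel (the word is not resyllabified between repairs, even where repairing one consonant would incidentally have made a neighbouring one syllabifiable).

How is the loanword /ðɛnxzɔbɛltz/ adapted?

Under (C)(C)V, the unsyllabifiable consonants are /n/, /l/, /t/, /z/ (no codas are permitted; onsets may contain at most 2 consonants).
Each unlicensed consonant becomes the onset of a new syllable: /n/ → /nɛ/, /l/ → /lɛ/, /t/ → /tɛ/, /z/ → /zɛ/.

ðɛnɛxzɔbɛlɛtɛzɛ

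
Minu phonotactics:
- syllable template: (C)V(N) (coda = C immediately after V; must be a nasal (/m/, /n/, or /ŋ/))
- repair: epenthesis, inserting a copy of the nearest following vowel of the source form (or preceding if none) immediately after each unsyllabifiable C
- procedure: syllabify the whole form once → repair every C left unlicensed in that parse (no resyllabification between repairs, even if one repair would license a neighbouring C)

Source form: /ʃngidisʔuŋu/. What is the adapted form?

ʃinigidisuʔuŋu

The consonants /ʃ/, /n/, /s/ cannot be parsed into a legal (C)V(N) syllable (only a nasal (/m/, /n/, or /ŋ/) is licensed in coda position; onsets are limited to one consonant).
Inserting the epenthetic vowel yields /ʃ/ → /ʃi/, /n/ → /ni/, /s/ → /su/.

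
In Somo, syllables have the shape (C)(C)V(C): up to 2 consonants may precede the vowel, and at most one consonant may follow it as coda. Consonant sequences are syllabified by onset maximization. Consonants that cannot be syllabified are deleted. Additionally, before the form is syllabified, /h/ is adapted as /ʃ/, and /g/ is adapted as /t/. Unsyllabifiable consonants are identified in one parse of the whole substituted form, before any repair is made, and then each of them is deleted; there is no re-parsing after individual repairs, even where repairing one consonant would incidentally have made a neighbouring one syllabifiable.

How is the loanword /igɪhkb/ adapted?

Substitution: /g/ → /t/, /h/ → /ʃ/, giving /itɪʃkb/.
Syllabifying with onset maximization leaves /k/, /b/ stranded (at most one coda consonant is licensed; onsets may contain at most 2 consonants).
Each unlicensed consonant is deleted: /k/, /b/.

itɪʃ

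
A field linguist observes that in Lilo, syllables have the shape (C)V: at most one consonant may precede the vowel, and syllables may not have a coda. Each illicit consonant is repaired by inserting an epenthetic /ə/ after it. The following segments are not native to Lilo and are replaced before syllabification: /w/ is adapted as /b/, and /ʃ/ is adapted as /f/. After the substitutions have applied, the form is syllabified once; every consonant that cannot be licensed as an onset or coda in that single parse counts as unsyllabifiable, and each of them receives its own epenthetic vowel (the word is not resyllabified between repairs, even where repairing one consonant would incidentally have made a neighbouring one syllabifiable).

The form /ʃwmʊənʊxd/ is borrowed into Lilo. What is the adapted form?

Substitution: /ʃ/ → /f/, /w/ → /b/, giving /fbmʊənʊxd/.
Under (C)V, the unsyllabifiable consonants are /f/, /b/, /x/, /d/ (no codas are permitted; onsets are limited to one consonant).
Inserting the epenthetic vowel yields /f/ → /fə/, /b/ → /bə/, /x/ → /xə/, /d/ → /də/.

fəbəmʊənʊxədə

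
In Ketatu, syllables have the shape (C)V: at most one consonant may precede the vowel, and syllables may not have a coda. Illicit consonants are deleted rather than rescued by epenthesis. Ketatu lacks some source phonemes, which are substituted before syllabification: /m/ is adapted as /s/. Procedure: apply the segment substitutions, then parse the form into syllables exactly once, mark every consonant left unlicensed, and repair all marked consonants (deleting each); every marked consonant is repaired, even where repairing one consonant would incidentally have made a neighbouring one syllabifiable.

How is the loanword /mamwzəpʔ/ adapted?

Substitution: /m/ → /s/, giving /saswzəpʔ/.
The consonants /s/, /w/, /p/, /ʔ/ cannot be parsed into a legal (C)V syllable (no codas are permitted; onsets are limited to one consonant).
Deletion applies to /s/, /w/, /p/, /ʔ/.

sazə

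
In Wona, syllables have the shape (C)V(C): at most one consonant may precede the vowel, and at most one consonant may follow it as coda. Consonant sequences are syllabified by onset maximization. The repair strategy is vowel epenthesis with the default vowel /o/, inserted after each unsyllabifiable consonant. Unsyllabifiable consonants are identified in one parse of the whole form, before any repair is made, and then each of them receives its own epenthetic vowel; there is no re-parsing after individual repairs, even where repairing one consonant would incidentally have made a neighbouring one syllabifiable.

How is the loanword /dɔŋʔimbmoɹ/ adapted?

dɔŋʔimbomoɹ

Under (C)V(C), the unsyllabifiable consonants are /b/ (at most one coda consonant is licensed; onsets are limited to one consonant).
Inserting the epenthetic vowel yields /b/ → /bo/.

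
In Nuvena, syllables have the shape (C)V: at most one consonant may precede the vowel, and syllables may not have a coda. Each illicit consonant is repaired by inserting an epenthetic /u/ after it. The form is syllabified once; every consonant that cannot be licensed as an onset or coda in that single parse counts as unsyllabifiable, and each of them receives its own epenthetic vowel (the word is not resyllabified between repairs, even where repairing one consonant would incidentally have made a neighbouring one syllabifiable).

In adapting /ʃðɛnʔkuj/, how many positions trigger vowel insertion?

4

The unsyllabifiable consonants are /ʃ/, /n/, /ʔ/, /j/; each receives one epenthetic vowel.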